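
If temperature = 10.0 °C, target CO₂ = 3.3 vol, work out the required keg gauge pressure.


psi = vols/(0.01821 + 0.09011·e^(−0.04·T)) − 14.695
psi = 3.3/(0.01821 + 0.09011·e^(−0.04·10.0)) − 14.695

27.2830 psi


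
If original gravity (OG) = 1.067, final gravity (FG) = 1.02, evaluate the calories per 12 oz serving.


ABW = (OG−FG)·131.25·0.79/FG;  °P = 259 − 259/SG (for OG→OE and FG→AE);  RE = 0.1808·OE + 0.8192·AE;  Cal = (6.9·ABW + 4·(RE−0.1))·FG·3.55
ABW = (1.067 − 1.02)·131.25·0.79/1.02 = 4.7778
OE = 259 − 259/1.067 = 16.2634 °P
AE = 259 − 259/1.02 = 5.0784 °P
RE = 0.1808·16.2634 + 0.8192·5.0784 = 7.1007 °P
Cal = (6.9·4.7778 + 4·(7.1007−0.1))·1.02·3.55

220.7694 kcal


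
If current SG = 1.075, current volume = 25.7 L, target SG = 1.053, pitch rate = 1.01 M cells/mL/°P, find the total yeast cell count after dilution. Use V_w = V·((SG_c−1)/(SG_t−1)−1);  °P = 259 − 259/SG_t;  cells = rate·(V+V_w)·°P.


V_w = 25.7·((1.075−1)/(1.053−1)−1) = 10.6679
V_final = 25.7 + 10.6679 = 36.3679
°P = 259 − 259/1.053 = 13.0361
cells = 1.01·36.3679·13.0361

478.8364 billion cells


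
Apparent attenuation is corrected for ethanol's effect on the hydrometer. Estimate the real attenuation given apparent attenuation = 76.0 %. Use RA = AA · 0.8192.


RA = 76.0 · 0.8192

62.2592 %


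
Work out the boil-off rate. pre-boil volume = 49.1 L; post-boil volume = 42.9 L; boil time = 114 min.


rate = (V_pre − V_post) / (t_min/60)
rate = (49.1 − 42.9) / (114/60)

3.2632 L/hr


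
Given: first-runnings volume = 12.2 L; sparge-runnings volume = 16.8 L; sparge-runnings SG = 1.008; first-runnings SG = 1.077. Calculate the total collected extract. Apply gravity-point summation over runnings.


total = Σ (SG_i − 1)·1000·V_i
first = (1.077 − 1)·1000·12.2 = 939.4000
sparge = (1.008 − 1)·1000·16.8 = 134.4000
total = 939.4000 + 134.4000

1073.8000 gravity·L


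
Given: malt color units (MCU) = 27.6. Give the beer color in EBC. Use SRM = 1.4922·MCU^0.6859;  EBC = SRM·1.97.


SRM = 1.4922·27.6^0.6859 = 14.5260
EBC = 14.5260·1.97

28.6163 EBC


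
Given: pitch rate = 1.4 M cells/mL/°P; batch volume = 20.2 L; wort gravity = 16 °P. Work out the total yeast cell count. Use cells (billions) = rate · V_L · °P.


cells = 1.4 · 20.2 · 16

452.4800 billion cells


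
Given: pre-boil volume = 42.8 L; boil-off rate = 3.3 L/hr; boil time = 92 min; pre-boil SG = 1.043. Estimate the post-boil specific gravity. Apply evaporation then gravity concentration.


V_post = V_pre − rate·(t/60);  SG_post = 1 + (SG_pre−1)·V_pre/V_post
V_post = 42.8 − 3.3·(92/60) = 37.7400
SG_post = 1 + (1.043 − 1)·42.8/37.7400

1.0488


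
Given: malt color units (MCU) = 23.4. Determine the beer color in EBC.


SRM = 1.4922·MCU^0.6859;  EBC = SRM·1.97
SRM = 1.4922·23.4^0.6859 = 12.9710
EBC = 12.9710·1.97

25.5528 EBC


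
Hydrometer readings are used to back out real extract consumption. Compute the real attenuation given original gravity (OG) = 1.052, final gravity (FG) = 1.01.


AA = (OG−FG)/(OG−1)·100;  RA = AA·0.8192
AA = (1.052 − 1.01)/(1.052 − 1)·100 = 80.7692
RA = 80.7692·0.8192

66.1662 %


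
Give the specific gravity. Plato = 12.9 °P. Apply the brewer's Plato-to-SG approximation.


SG = 259/(259 − P)
SG = 259/(259 − 12.9)

1.0524


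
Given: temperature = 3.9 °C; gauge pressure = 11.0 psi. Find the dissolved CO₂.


vols = (P + 14.695)·(0.01821 + 0.09011·e^(−0.04·T))
vols = (11.0 + 14.695)·(0.01821 + 0.09011·e^(−0.04·3.9))

2.4488 volumes


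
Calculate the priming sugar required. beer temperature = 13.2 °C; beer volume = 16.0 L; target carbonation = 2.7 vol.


residual = 14.695·(0.01821 + 0.09011·e^(−0.04·T));  sugar = (target − residual)·4.0·V
residual = 14.695·(0.01821 + 0.09011·e^(−0.04·13.2)) = 1.0486
sugar = (2.7 − 1.0486)·4.0·16.0

105.6917 g


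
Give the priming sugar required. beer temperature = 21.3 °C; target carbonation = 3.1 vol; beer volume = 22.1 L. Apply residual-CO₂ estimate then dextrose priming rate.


residual = 14.695·(0.01821 + 0.09011·e^(−0.04·T));  sugar = (target − residual)·4.0·V
residual = 14.695·(0.01821 + 0.09011·e^(−0.04·21.3)) = 0.8324
sugar = (3.1 − 0.8324)·4.0·22.1

200.4529 g


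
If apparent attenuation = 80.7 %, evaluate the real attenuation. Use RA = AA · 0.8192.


RA = 80.7 · 0.8192

66.1094 %


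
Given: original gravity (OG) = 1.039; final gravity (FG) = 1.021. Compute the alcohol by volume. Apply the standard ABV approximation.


ABV = (OG − FG) · 131.25
ABV = (1.039 − 1.021) · 131.25

2.3625 % ABV


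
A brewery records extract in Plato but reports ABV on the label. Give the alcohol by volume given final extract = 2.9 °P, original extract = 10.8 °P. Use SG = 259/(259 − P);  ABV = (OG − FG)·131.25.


OG = 259/(259 − 10.8) = 1.0435
FG = 259/(259 − 2.9) = 1.0113
ABV = (1.0435 − 1.0113)·131.25

4.2249 % ABV


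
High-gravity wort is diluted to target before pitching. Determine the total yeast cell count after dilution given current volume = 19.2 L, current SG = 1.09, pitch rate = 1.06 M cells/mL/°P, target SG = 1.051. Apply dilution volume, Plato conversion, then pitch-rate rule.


V_w = V·((SG_c−1)/(SG_t−1)−1);  °P = 259 − 259/SG_t;  cells = rate·(V+V_w)·°P
V_w = 19.2·((1.09−1)/(1.051−1)−1) = 14.6824
V_final = 19.2 + 14.6824 = 33.8824
°P = 259 − 259/1.051 = 12.5680
cells = 1.06·33.8824·12.5680

451.3845 billion cells


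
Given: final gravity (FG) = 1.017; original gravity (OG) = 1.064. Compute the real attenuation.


AA = (OG−FG)/(OG−1)·100;  RA = AA·0.8192
AA = (1.064 − 1.017)/(1.064 − 1)·100 = 73.4375
RA = 73.4375·0.8192

60.1600 %


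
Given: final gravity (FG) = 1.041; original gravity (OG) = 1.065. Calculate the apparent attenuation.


AA = (OG − FG)/(OG − 1) · 100
AA = (1.065 − 1.041)/(1.065 − 1) · 100

36.9231 %


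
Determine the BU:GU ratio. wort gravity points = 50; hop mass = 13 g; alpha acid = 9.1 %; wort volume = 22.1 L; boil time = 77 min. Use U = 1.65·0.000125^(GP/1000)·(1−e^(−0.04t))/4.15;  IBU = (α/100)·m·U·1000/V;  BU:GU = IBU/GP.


U = 1.65·0.000125^(50/1000)·(1−e^(−0.04·77))/4.15 = 0.2420
IBU = (9.1/100)·13·0.2420·1000/22.1 = 12.9551
BU:GU = 12.9551/50

0.2591


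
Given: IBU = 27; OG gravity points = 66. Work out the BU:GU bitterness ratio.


BU:GU = IBU / OG_points
BU:GU = 27 / 66

0.4091


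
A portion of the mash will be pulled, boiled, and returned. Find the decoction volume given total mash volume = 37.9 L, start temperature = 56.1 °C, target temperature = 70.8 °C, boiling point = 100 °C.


V_dec = V_total·(T_target − T_start)/(T_boil − T_start)
V_dec = 37.9·(70.8 − 56.1)/(100 − 56.1)

12.6909 L


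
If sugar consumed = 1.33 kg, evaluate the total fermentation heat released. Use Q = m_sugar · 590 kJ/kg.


Q = 1.33 · 590

784.7000 kJ


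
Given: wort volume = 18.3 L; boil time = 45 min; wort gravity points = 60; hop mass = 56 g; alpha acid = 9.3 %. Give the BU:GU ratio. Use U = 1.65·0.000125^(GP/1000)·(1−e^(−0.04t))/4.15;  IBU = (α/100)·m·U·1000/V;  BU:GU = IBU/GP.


U = 1.65·0.000125^(60/1000)·(1−e^(−0.04·45))/4.15 = 0.1935
IBU = (9.3/100)·56·0.1935·1000/18.3 = 55.0809
BU:GU = 55.0809/60

0.9180


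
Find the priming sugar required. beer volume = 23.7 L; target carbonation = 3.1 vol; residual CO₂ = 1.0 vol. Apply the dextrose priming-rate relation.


sugar = (target − residual)·4.0·V
sugar = (3.1 − 1.0)·4.0·23.7

199.0800 g


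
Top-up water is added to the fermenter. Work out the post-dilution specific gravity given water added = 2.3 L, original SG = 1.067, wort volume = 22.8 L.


SG_new = 1 + (SG_old − 1)·V_old/(V_old + V_water)
pts = (1.067 − 1)·1000·22.8/(22.8 + 2.3) = 60.8606
SG_new = 1 + 60.8606/1000

1.0609


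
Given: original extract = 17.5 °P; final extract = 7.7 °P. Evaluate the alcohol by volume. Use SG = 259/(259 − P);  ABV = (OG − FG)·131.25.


OG = 259/(259 − 17.5) = 1.0725
FG = 259/(259 − 7.7) = 1.0306
ABV = (1.0725 − 1.0306)·131.25

5.4893 % ABV


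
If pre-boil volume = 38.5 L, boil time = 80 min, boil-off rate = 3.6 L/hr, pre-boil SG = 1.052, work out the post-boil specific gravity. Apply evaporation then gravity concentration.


V_post = V_pre − rate·(t/60);  SG_post = 1 + (SG_pre−1)·V_pre/V_post
V_post = 38.5 − 3.6·(80/60) = 33.7000
SG_post = 1 + (1.052 − 1)·38.5/33.7000

1.0594


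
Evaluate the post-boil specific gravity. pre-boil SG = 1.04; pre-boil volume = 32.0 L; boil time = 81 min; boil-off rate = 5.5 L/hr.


V_post = V_pre − rate·(t/60);  SG_post = 1 + (SG_pre−1)·V_pre/V_post
V_post = 32.0 − 5.5·(81/60) = 24.5750
SG_post = 1 + (1.04 − 1)·32.0/24.5750

1.0521


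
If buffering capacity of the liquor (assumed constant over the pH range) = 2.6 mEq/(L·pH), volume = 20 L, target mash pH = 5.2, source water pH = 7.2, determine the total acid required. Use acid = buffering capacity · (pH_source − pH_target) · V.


acid = 2.6 · (7.2 − 5.2) · 20

104.0000 mEq


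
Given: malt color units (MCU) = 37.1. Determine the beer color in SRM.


SRM = 1.4922 · MCU^0.6859
SRM = 1.4922 · 37.1^0.6859

17.7935 SRM


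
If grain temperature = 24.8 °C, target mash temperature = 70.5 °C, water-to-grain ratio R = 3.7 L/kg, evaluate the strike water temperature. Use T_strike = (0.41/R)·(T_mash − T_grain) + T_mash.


T_strike = (0.41/3.7)·(70.5 − 24.8) + 70.5

75.5641 °C


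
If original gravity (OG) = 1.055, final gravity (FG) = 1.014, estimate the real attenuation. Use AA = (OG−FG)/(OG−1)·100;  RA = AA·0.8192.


AA = (1.055 − 1.014)/(1.055 − 1)·100 = 74.5455
RA = 74.5455·0.8192

61.0676 %


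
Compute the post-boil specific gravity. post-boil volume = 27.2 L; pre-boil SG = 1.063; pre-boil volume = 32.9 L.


SG_post = 1 + (SG_pre − 1)·V_pre/V_post
pts_pre = (1.063 − 1)·1000 = 63.0000
pts_post = 63.0000·32.9/27.2 = 76.2022
SG_post = 1 + 76.2022/1000

1.0762


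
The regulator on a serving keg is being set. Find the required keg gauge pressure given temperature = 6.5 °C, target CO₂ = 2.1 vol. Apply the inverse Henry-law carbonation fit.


psi = vols/(0.01821 + 0.09011·e^(−0.04·T)) − 14.695
psi = 2.1/(0.01821 + 0.09011·e^(−0.04·6.5)) − 14.695

9.2531 psi


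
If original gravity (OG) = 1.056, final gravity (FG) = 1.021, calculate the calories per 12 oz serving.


ABW = (OG−FG)·131.25·0.79/FG;  °P = 259 − 259/SG (for OG→OE and FG→AE);  RE = 0.1808·OE + 0.8192·AE;  Cal = (6.9·ABW + 4·(RE−0.1))·FG·3.55
ABW = (1.056 − 1.021)·131.25·0.79/1.021 = 3.5544
OE = 259 − 259/1.056 = 13.7348 °P
AE = 259 − 259/1.021 = 5.3271 °P
RE = 0.1808·13.7348 + 0.8192·5.3271 = 6.8472 °P
Cal = (6.9·3.5544 + 4·(6.8472−0.1))·1.021·3.55

186.7168 kcal


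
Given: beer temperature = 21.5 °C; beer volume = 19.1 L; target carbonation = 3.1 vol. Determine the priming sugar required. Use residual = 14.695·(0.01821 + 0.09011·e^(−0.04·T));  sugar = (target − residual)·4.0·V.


residual = 14.695·(0.01821 + 0.09011·e^(−0.04·21.5)) = 0.8279
sugar = (3.1 − 0.8279)·4.0·19.1

173.5859 g


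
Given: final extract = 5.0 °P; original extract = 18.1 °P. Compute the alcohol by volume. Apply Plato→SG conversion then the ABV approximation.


SG = 259/(259 − P);  ABV = (OG − FG)·131.25
OG = 259/(259 − 18.1) = 1.0751
FG = 259/(259 − 5.0) = 1.0197
ABV = (1.0751 − 1.0197)·131.25

7.2778 % ABV


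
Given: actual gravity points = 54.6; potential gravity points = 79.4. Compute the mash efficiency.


efficiency = actual / potential × 100
efficiency = 54.6 / 79.4 × 100

68.7657 %


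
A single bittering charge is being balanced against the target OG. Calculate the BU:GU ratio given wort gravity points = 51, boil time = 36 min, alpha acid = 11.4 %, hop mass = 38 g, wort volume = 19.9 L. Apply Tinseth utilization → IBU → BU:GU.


U = 1.65·0.000125^(GP/1000)·(1−e^(−0.04t))/4.15;  IBU = (α/100)·m·U·1000/V;  BU:GU = IBU/GP
U = 1.65·0.000125^(51/1000)·(1−e^(−0.04·36))/4.15 = 0.1918
IBU = (11.4/100)·38·0.1918·1000/19.9 = 41.7618
BU:GU = 41.7618/51

0.8189


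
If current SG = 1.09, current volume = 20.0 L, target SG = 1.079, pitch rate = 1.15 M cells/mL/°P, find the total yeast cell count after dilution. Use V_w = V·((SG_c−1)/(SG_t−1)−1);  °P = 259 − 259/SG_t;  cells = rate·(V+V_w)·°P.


V_w = 20.0·((1.09−1)/(1.079−1)−1) = 2.7848
V_final = 20.0 + 2.7848 = 22.7848
°P = 259 − 259/1.079 = 18.9629
cells = 1.15·22.7848·18.9629

496.8767 billion cells


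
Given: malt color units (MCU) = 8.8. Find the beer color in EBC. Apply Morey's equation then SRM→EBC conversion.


SRM = 1.4922·MCU^0.6859;  EBC = SRM·1.97
SRM = 1.4922·8.8^0.6859 = 6.6320
EBC = 6.6320·1.97

13.0651 EBC


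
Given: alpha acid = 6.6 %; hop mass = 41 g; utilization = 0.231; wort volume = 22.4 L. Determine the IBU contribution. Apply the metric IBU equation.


IBU = (α/100)·mass·U·1000 / V
IBU = (6.6/100)·41·0.231·1000 / 22.4

27.9056 IBU


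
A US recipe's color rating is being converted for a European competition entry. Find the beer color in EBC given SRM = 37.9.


EBC = SRM · 1.97
EBC = 37.9 · 1.97

74.6630 EBC


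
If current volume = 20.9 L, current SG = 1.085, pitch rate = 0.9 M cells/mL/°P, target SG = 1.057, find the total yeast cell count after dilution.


V_w = V·((SG_c−1)/(SG_t−1)−1);  °P = 259 − 259/SG_t;  cells = rate·(V+V_w)·°P
V_w = 20.9·((1.085−1)/(1.057−1)−1) = 10.2667
V_final = 20.9 + 10.2667 = 31.1667
°P = 259 − 259/1.057 = 13.9669
cells = 0.9·31.1667·13.9669

391.7712 billion cells


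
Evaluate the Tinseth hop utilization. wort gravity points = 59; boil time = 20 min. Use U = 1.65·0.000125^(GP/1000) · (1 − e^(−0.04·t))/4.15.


bigness = 1.65·0.000125^(59/1000) = 0.9710
boil_factor = (1 − e^(−0.04·20))/4.15 = 0.1327
U = 0.9710 · 0.1327

0.1288


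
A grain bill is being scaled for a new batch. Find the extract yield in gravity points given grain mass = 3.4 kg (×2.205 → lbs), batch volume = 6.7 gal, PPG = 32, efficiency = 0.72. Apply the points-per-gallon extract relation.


points = lbs × PPG × eff / vol
lbs = 3.4 × 2.205 = 7.4970
points = 7.4970 × 32 × 0.72 / 6.7

25.7807 points


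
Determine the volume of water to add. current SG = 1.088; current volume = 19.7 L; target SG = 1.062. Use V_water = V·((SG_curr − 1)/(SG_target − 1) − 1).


V_water = 19.7·((1.088 − 1)/(1.062 − 1) − 1)

8.2613 L


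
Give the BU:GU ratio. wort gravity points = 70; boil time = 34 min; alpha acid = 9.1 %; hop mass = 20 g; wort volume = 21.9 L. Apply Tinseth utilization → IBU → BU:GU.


U = 1.65·0.000125^(GP/1000)·(1−e^(−0.04t))/4.15;  IBU = (α/100)·m·U·1000/V;  BU:GU = IBU/GP
U = 1.65·0.000125^(70/1000)·(1−e^(−0.04·34))/4.15 = 0.1575
IBU = (9.1/100)·20·0.1575·1000/21.9 = 13.0928
BU:GU = 13.0928/70

0.1870


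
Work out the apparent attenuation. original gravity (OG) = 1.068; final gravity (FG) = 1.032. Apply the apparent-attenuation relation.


AA = (OG − FG)/(OG − 1) · 100
AA = (1.068 − 1.032)/(1.068 − 1) · 100

52.9412 %


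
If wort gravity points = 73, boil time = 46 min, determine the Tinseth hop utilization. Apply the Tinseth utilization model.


U = 1.65·0.000125^(GP/1000) · (1 − e^(−0.04·t))/4.15
bigness = 1.65·0.000125^(73/1000) = 0.8562
boil_factor = (1 − e^(−0.04·46))/4.15 = 0.2027
U = 0.8562 · 0.2027

0.1735


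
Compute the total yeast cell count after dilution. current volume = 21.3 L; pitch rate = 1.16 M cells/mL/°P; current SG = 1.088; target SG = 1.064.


V_w = V·((SG_c−1)/(SG_t−1)−1);  °P = 259 − 259/SG_t;  cells = rate·(V+V_w)·°P
V_w = 21.3·((1.088−1)/(1.064−1)−1) = 7.9875
V_final = 21.3 + 7.9875 = 29.2875
°P = 259 − 259/1.064 = 15.5789
cells = 1.16·29.2875·15.5789

529.2714 billion cells


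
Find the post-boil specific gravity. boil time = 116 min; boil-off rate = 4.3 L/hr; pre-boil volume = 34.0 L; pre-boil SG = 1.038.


V_post = V_pre − rate·(t/60);  SG_post = 1 + (SG_pre−1)·V_pre/V_post
V_post = 34.0 − 4.3·(116/60) = 25.6867
SG_post = 1 + (1.038 − 1)·34.0/25.6867

1.0503


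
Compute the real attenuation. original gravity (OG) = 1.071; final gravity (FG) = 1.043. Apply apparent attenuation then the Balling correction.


AA = (OG−FG)/(OG−1)·100;  RA = AA·0.8192
AA = (1.071 − 1.043)/(1.071 − 1)·100 = 39.4366
RA = 39.4366·0.8192

32.3065 %


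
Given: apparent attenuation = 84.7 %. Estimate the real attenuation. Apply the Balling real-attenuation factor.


RA = AA · 0.8192
RA = 84.7 · 0.8192

69.3862 %


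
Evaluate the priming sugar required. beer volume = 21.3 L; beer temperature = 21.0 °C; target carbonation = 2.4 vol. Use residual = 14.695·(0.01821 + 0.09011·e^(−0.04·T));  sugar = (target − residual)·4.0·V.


residual = 14.695·(0.01821 + 0.09011·e^(−0.04·21.0)) = 0.8393
sugar = (2.4 − 0.8393)·4.0·21.3

132.9757 g


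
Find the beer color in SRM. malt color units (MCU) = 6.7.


SRM = 1.4922 · MCU^0.6859
SRM = 1.4922 · 6.7^0.6859

5.5009 SRM


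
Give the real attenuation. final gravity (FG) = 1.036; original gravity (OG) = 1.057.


AA = (OG−FG)/(OG−1)·100;  RA = AA·0.8192
AA = (1.057 − 1.036)/(1.057 − 1)·100 = 36.8421
RA = 36.8421·0.8192

30.1811 %


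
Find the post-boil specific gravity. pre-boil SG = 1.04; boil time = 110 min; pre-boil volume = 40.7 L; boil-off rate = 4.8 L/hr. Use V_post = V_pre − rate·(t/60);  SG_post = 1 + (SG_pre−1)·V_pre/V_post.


V_post = 40.7 − 4.8·(110/60) = 31.9000
SG_post = 1 + (1.04 − 1)·40.7/31.9000

1.0510


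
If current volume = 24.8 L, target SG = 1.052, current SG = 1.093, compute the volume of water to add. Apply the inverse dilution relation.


V_water = V·((SG_curr − 1)/(SG_target − 1) − 1)
V_water = 24.8·((1.093 − 1)/(1.052 − 1) − 1)

19.5538 L


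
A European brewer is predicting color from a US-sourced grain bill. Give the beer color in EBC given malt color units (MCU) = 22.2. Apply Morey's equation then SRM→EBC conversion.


SRM = 1.4922·MCU^0.6859;  EBC = SRM·1.97
SRM = 1.4922·22.2^0.6859 = 12.5110
EBC = 12.5110·1.97

24.6466 EBC


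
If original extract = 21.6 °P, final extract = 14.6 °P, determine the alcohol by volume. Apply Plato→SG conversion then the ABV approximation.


SG = 259/(259 − P);  ABV = (OG − FG)·131.25
OG = 259/(259 − 21.6) = 1.0910
FG = 259/(259 − 14.6) = 1.0597
ABV = (1.0910 − 1.0597)·131.25

4.1012 % ABV


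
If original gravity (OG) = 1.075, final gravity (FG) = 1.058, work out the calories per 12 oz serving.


ABW = (OG−FG)·131.25·0.79/FG;  °P = 259 − 259/SG (for OG→OE and FG→AE);  RE = 0.1808·OE + 0.8192·AE;  Cal = (6.9·ABW + 4·(RE−0.1))·FG·3.55
ABW = (1.075 − 1.058)·131.25·0.79/1.058 = 1.6661
OE = 259 − 259/1.075 = 18.0698 °P
AE = 259 − 259/1.058 = 14.1985 °P
RE = 0.1808·18.0698 + 0.8192·14.1985 = 14.8984 °P
Cal = (6.9·1.6661 + 4·(14.8984−0.1))·1.058·3.55

265.5025 kcal


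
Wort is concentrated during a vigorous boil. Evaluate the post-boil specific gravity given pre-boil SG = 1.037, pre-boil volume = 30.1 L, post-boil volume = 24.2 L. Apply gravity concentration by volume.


SG_post = 1 + (SG_pre − 1)·V_pre/V_post
pts_pre = (1.037 − 1)·1000 = 37.0000
pts_post = 37.0000·30.1/24.2 = 46.0207
SG_post = 1 + 46.0207/1000

1.0460


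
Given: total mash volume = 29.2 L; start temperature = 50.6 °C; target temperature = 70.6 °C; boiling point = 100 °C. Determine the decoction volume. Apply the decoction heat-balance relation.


V_dec = V_total·(T_target − T_start)/(T_boil − T_start)
V_dec = 29.2·(70.6 − 50.6)/(100 − 50.6)

11.8219 L


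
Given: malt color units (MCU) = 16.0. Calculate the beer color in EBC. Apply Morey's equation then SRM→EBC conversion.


SRM = 1.4922·MCU^0.6859;  EBC = SRM·1.97
SRM = 1.4922·16.0^0.6859 = 9.9939
EBC = 9.9939·1.97

19.6879 EBC


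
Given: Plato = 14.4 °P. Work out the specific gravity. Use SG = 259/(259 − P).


SG = 259/(259 − 14.4)

1.0589


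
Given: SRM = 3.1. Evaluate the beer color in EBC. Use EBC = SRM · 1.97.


EBC = 3.1 · 1.97

6.1070 EBC


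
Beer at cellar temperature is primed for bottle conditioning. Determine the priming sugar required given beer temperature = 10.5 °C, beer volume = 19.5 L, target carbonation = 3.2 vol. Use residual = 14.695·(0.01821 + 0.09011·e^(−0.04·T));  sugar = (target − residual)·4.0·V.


residual = 14.695·(0.01821 + 0.09011·e^(−0.04·10.5)) = 1.1376
sugar = (3.2 − 1.1376)·4.0·19.5

160.8644 g


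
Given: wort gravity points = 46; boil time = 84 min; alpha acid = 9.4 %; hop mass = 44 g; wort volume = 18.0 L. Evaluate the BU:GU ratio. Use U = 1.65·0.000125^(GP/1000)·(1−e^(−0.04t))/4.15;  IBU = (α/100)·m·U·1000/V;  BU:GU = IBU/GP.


U = 1.65·0.000125^(46/1000)·(1−e^(−0.04·84))/4.15 = 0.2538
IBU = (9.4/100)·44·0.2538·1000/18.0 = 58.3241
BU:GU = 58.3241/46

1.2679


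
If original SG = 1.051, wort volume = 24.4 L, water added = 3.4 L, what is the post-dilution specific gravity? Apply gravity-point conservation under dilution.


SG_new = 1 + (SG_old − 1)·V_old/(V_old + V_water)
pts = (1.051 − 1)·1000·24.4/(24.4 + 3.4) = 44.7626
SG_new = 1 + 44.7626/1000

1.0448


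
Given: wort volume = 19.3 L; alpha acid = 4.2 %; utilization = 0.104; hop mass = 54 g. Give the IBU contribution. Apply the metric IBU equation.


IBU = (α/100)·mass·U·1000 / V
IBU = (4.2/100)·54·0.104·1000 / 19.3

12.2213 IBU


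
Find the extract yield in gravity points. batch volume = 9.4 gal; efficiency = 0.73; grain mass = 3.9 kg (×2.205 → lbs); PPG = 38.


points = lbs × PPG × eff / vol
lbs = 3.9 × 2.205 = 8.5995
points = 8.5995 × 38 × 0.73 / 9.4

25.3777 points


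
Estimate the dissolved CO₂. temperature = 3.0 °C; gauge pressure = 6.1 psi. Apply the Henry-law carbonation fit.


vols = (P + 14.695)·(0.01821 + 0.09011·e^(−0.04·T))
vols = (6.1 + 14.695)·(0.01821 + 0.09011·e^(−0.04·3.0))

2.0406 volumes


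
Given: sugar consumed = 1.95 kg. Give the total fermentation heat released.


Q = m_sugar · 590 kJ/kg
Q = 1.95 · 590

1150.5000 kJ


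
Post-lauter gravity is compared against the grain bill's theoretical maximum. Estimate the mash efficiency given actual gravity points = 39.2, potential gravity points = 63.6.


efficiency = actual / potential × 100
efficiency = 39.2 / 63.6 × 100

61.6352 %


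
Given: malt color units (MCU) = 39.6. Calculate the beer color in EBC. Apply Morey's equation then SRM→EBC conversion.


SRM = 1.4922·MCU^0.6859;  EBC = SRM·1.97
SRM = 1.4922·39.6^0.6859 = 18.6074
EBC = 18.6074·1.97

36.6566 EBC


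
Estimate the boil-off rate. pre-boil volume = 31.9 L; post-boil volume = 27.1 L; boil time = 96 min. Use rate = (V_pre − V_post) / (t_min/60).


rate = (31.9 − 27.1) / (96/60)

3.0000 L/hr


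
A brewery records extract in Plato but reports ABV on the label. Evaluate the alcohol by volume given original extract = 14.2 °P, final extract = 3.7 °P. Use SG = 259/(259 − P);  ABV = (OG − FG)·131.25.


OG = 259/(259 − 14.2) = 1.0580
FG = 259/(259 − 3.7) = 1.0145
ABV = (1.0580 − 1.0145)·131.25

5.7112 % ABV


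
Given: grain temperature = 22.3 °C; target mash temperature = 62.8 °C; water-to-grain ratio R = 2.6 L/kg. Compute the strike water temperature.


T_strike = (0.41/R)·(T_mash − T_grain) + T_mash
T_strike = (0.41/2.6)·(62.8 − 22.3) + 62.8

69.1865 °C


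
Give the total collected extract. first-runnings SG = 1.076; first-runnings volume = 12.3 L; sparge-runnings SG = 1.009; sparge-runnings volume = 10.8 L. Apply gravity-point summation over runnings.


total = Σ (SG_i − 1)·1000·V_i
first = (1.076 − 1)·1000·12.3 = 934.8000
sparge = (1.009 − 1)·1000·10.8 = 97.2000
total = 934.8000 + 97.2000

1032.0000 gravity·L


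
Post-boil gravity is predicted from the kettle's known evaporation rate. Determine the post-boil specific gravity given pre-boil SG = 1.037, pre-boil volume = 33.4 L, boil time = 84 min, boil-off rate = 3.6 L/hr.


V_post = V_pre − rate·(t/60);  SG_post = 1 + (SG_pre−1)·V_pre/V_post
V_post = 33.4 − 3.6·(84/60) = 28.3600
SG_post = 1 + (1.037 − 1)·33.4/28.3600

1.0436


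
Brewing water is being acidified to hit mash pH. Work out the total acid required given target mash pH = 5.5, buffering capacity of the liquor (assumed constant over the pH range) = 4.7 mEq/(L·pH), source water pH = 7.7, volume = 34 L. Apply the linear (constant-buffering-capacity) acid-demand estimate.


acid = buffering capacity · (pH_source − pH_target) · V
acid = 4.7 · (7.7 − 5.5) · 34

351.5600 mEq


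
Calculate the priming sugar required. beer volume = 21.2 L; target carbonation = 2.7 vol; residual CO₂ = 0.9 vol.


sugar = (target − residual)·4.0·V
sugar = (2.7 − 0.9)·4.0·21.2

152.6400 g


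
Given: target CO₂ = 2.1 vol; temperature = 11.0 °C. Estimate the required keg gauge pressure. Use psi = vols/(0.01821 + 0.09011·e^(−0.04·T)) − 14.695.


psi = 2.1/(0.01821 + 0.09011·e^(−0.04·11.0)) − 14.695

12.8481 psi


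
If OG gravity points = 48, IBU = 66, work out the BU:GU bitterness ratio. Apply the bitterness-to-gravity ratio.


BU:GU = IBU / OG_points
BU:GU = 66 / 48

1.3750


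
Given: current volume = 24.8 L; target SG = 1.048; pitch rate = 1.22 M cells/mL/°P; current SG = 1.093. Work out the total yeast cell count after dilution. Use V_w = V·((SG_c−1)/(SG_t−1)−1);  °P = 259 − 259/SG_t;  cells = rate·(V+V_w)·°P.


V_w = 24.8·((1.093−1)/(1.048−1)−1) = 23.2500
V_final = 24.8 + 23.2500 = 48.0500
°P = 259 − 259/1.048 = 11.8626
cells = 1.22·48.0500·11.8626

695.3972 billion cells


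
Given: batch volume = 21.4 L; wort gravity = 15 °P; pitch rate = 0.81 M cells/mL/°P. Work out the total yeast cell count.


cells (billions) = rate · V_L · °P
cells = 0.81 · 21.4 · 15

260.0100 billion cells


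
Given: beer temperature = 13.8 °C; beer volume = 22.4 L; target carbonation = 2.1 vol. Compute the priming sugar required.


residual = 14.695·(0.01821 + 0.09011·e^(−0.04·T));  sugar = (target − residual)·4.0·V
residual = 14.695·(0.01821 + 0.09011·e^(−0.04·13.8)) = 1.0300
sugar = (2.1 − 1.0300)·4.0·22.4

95.8678 g


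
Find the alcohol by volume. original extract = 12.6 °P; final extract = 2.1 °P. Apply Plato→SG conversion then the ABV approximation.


SG = 259/(259 − P);  ABV = (OG − FG)·131.25
OG = 259/(259 − 12.6) = 1.0511
FG = 259/(259 − 2.1) = 1.0082
ABV = (1.0511 − 1.0082)·131.25

5.6388 % ABV


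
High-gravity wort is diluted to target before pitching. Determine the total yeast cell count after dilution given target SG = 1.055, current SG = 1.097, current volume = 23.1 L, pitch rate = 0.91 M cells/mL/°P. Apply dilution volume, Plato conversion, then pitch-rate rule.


V_w = V·((SG_c−1)/(SG_t−1)−1);  °P = 259 − 259/SG_t;  cells = rate·(V+V_w)·°P
V_w = 23.1·((1.097−1)/(1.055−1)−1) = 17.6400
V_final = 23.1 + 17.6400 = 40.7400
°P = 259 − 259/1.055 = 13.5024
cells = 0.91·40.7400·13.5024

500.5788 billion cells


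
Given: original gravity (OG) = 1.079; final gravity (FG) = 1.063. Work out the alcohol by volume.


ABV = (OG − FG) · 131.25
ABV = (1.079 − 1.063) · 131.25

2.1000 % ABV


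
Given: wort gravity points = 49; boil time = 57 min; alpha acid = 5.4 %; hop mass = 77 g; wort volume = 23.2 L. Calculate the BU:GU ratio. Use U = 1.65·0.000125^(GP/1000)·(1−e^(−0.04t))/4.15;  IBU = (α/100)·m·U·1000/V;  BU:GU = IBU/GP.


U = 1.65·0.000125^(49/1000)·(1−e^(−0.04·57))/4.15 = 0.2298
IBU = (5.4/100)·77·0.2298·1000/23.2 = 41.1832
BU:GU = 41.1832/49

0.8405


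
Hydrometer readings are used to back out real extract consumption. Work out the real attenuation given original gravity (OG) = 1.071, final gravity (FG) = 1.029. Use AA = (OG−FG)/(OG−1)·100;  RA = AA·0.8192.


AA = (1.071 − 1.029)/(1.071 − 1)·100 = 59.1549
RA = 59.1549·0.8192

48.4597 %


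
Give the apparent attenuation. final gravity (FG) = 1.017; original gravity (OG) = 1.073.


AA = (OG − FG)/(OG − 1) · 100
AA = (1.073 − 1.017)/(1.073 − 1) · 100

76.7123 %


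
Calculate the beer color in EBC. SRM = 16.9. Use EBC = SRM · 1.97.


EBC = 16.9 · 1.97

33.2930 EBC


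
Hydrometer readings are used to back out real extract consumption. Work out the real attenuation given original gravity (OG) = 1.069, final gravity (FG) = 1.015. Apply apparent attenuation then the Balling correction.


AA = (OG−FG)/(OG−1)·100;  RA = AA·0.8192
AA = (1.069 − 1.015)/(1.069 − 1)·100 = 78.2609
RA = 78.2609·0.8192

64.1113 %


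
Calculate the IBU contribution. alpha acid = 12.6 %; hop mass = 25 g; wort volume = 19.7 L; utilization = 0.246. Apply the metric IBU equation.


IBU = (α/100)·mass·U·1000 / V
IBU = (12.6/100)·25·0.246·1000 / 19.7

39.3350 IBU


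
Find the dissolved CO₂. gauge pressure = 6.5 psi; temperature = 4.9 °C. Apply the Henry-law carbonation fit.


vols = (P + 14.695)·(0.01821 + 0.09011·e^(−0.04·T))
vols = (6.5 + 14.695)·(0.01821 + 0.09011·e^(−0.04·4.9))

1.9559 volumes


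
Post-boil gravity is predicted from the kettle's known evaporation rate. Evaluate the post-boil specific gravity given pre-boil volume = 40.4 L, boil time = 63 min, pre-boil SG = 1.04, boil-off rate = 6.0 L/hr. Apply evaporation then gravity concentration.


V_post = V_pre − rate·(t/60);  SG_post = 1 + (SG_pre−1)·V_pre/V_post
V_post = 40.4 − 6.0·(63/60) = 34.1000
SG_post = 1 + (1.04 − 1)·40.4/34.1000

1.0474


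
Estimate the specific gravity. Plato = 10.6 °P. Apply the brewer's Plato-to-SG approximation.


SG = 259/(259 − P)
SG = 259/(259 − 10.6)

1.0427


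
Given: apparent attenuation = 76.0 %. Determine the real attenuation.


RA = AA · 0.8192
RA = 76.0 · 0.8192

62.2592 %


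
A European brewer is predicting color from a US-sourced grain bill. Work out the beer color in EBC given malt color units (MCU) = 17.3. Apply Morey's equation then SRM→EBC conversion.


SRM = 1.4922·MCU^0.6859;  EBC = SRM·1.97
SRM = 1.4922·17.3^0.6859 = 10.5439
EBC = 10.5439·1.97

20.7716 EBC


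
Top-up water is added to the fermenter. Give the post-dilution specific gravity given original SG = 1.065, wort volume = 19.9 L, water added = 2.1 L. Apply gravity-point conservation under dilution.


SG_new = 1 + (SG_old − 1)·V_old/(V_old + V_water)
pts = (1.065 − 1)·1000·19.9/(19.9 + 2.1) = 58.7955
SG_new = 1 + 58.7955/1000

1.0588


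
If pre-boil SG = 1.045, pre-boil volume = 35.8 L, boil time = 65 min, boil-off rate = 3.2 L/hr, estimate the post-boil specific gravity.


V_post = V_pre − rate·(t/60);  SG_post = 1 + (SG_pre−1)·V_pre/V_post
V_post = 35.8 − 3.2·(65/60) = 32.3333
SG_post = 1 + (1.045 − 1)·35.8/32.3333

1.0498


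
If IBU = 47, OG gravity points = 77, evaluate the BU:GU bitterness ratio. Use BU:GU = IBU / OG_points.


BU:GU = 47 / 77

0.6104


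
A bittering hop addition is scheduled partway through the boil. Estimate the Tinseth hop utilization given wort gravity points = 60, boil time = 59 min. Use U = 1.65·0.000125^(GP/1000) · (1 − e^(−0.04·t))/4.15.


bigness = 1.65·0.000125^(60/1000) = 0.9623
boil_factor = (1 − e^(−0.04·59))/4.15 = 0.2182
U = 0.9623 · 0.2182

0.2100


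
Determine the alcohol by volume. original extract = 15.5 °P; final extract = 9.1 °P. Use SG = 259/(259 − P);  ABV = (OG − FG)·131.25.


OG = 259/(259 − 15.5) = 1.0637
FG = 259/(259 − 9.1) = 1.0364
ABV = (1.0637 − 1.0364)·131.25

3.5753 % ABV


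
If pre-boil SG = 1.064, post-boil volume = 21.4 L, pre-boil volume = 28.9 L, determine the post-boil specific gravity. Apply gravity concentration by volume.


SG_post = 1 + (SG_pre − 1)·V_pre/V_post
pts_pre = (1.064 − 1)·1000 = 64.0000
pts_post = 64.0000·28.9/21.4 = 86.4299
SG_post = 1 + 86.4299/1000

1.0864


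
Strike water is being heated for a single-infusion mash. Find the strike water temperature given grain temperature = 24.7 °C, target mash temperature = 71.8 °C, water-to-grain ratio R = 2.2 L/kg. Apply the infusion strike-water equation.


T_strike = (0.41/R)·(T_mash − T_grain) + T_mash
T_strike = (0.41/2.2)·(71.8 − 24.7) + 71.8

80.5777 °C


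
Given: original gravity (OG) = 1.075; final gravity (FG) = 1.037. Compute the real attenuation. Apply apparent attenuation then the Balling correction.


AA = (OG−FG)/(OG−1)·100;  RA = AA·0.8192
AA = (1.075 − 1.037)/(1.075 − 1)·100 = 50.6667
RA = 50.6667·0.8192

41.5061 %


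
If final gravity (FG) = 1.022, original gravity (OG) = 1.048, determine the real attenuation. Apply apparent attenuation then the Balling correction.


AA = (OG−FG)/(OG−1)·100;  RA = AA·0.8192
AA = (1.048 − 1.022)/(1.048 − 1)·100 = 54.1667
RA = 54.1667·0.8192

44.3733 %


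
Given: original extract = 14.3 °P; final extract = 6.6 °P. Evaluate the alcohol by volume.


SG = 259/(259 − P);  ABV = (OG − FG)·131.25
OG = 259/(259 − 14.3) = 1.0584
FG = 259/(259 − 6.6) = 1.0261
ABV = (1.0584 − 1.0261)·131.25

4.2381 % ABV


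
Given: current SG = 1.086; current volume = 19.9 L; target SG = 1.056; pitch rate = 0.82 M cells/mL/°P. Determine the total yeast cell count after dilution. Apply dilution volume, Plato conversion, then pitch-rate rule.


V_w = V·((SG_c−1)/(SG_t−1)−1);  °P = 259 − 259/SG_t;  cells = rate·(V+V_w)·°P
V_w = 19.9·((1.086−1)/(1.056−1)−1) = 10.6607
V_final = 19.9 + 10.6607 = 30.5607
°P = 259 − 259/1.056 = 13.7348
cells = 0.82·30.5607·13.7348

344.1924 billion cells


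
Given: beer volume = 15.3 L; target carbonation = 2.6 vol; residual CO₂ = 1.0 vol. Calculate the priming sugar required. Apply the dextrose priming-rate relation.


sugar = (target − residual)·4.0·V
sugar = (2.6 − 1.0)·4.0·15.3

97.9200 g


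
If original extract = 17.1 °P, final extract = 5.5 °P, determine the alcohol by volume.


SG = 259/(259 − P);  ABV = (OG − FG)·131.25
OG = 259/(259 − 17.1) = 1.0707
FG = 259/(259 − 5.5) = 1.0217
ABV = (1.0707 − 1.0217)·131.25

6.4305 % ABV


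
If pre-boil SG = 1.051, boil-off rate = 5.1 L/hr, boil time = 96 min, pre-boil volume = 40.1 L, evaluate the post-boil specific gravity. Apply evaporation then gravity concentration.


V_post = V_pre − rate·(t/60);  SG_post = 1 + (SG_pre−1)·V_pre/V_post
V_post = 40.1 − 5.1·(96/60) = 31.9400
SG_post = 1 + (1.051 − 1)·40.1/31.9400

1.0640


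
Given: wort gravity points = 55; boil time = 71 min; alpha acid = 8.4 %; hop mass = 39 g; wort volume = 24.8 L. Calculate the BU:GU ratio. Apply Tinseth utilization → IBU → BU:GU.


U = 1.65·0.000125^(GP/1000)·(1−e^(−0.04t))/4.15;  IBU = (α/100)·m·U·1000/V;  BU:GU = IBU/GP
U = 1.65·0.000125^(55/1000)·(1−e^(−0.04·71))/4.15 = 0.2284
IBU = (8.4/100)·39·0.2284·1000/24.8 = 30.1657
BU:GU = 30.1657/55

0.5485


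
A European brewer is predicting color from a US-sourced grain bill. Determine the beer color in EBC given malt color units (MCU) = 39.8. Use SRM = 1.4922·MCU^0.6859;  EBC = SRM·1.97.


SRM = 1.4922·39.8^0.6859 = 18.6718
EBC = 18.6718·1.97

36.7835 EBC


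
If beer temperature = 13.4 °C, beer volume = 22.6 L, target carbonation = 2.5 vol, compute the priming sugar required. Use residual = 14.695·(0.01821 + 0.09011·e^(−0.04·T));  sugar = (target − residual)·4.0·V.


residual = 14.695·(0.01821 + 0.09011·e^(−0.04·13.4)) = 1.0423
sugar = (2.5 − 1.0423)·4.0·22.6

131.7721 g


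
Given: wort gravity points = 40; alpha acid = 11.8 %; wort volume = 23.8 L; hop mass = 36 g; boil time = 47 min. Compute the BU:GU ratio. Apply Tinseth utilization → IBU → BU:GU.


U = 1.65·0.000125^(GP/1000)·(1−e^(−0.04t))/4.15;  IBU = (α/100)·m·U·1000/V;  BU:GU = IBU/GP
U = 1.65·0.000125^(40/1000)·(1−e^(−0.04·47))/4.15 = 0.2352
IBU = (11.8/100)·36·0.2352·1000/23.8 = 41.9772
BU:GU = 41.9772/40

1.0494


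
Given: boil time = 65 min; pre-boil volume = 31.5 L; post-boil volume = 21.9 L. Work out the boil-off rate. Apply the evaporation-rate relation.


rate = (V_pre − V_post) / (t_min/60)
rate = (31.5 − 21.9) / (65/60)

8.8615 L/hr


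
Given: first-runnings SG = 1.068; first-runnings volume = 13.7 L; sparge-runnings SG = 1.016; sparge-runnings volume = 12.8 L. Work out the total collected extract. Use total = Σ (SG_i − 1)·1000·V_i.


first = (1.068 − 1)·1000·13.7 = 931.6000
sparge = (1.016 − 1)·1000·12.8 = 204.8000
total = 931.6000 + 204.8000

1136.4000 gravity·L


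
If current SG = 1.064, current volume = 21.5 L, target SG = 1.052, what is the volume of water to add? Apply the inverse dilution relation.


V_water = V·((SG_curr − 1)/(SG_target − 1) − 1)
V_water = 21.5·((1.064 − 1)/(1.052 − 1) − 1)

4.9615 L


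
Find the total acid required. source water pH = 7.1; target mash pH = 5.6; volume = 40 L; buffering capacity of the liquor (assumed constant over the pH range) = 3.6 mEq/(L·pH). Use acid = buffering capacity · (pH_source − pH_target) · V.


acid = 3.6 · (7.1 − 5.6) · 40

216.0000 mEq


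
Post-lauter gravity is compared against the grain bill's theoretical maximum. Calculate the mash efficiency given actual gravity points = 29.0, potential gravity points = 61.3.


efficiency = actual / potential × 100
efficiency = 29.0 / 61.3 × 100

47.3083 %


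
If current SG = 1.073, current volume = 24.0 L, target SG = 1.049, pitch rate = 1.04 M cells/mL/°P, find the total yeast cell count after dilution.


V_w = V·((SG_c−1)/(SG_t−1)−1);  °P = 259 − 259/SG_t;  cells = rate·(V+V_w)·°P
V_w = 24.0·((1.073−1)/(1.049−1)−1) = 11.7551
V_final = 24.0 + 11.7551 = 35.7551
°P = 259 − 259/1.049 = 12.0982
cells = 1.04·35.7551·12.0982

449.8749 billion cells


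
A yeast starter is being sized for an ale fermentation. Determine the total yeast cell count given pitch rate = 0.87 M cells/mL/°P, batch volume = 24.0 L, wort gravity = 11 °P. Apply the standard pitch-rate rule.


cells (billions) = rate · V_L · °P
cells = 0.87 · 24.0 · 11

229.6800 billion cells


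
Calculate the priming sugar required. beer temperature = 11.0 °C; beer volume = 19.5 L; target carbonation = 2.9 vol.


residual = 14.695·(0.01821 + 0.09011·e^(−0.04·T));  sugar = (target − residual)·4.0·V
residual = 14.695·(0.01821 + 0.09011·e^(−0.04·11.0)) = 1.1204
sugar = (2.9 − 1.1204)·4.0·19.5

138.8082 g


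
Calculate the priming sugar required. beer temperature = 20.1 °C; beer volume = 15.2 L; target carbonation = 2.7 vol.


residual = 14.695·(0.01821 + 0.09011·e^(−0.04·T));  sugar = (target − residual)·4.0·V
residual = 14.695·(0.01821 + 0.09011·e^(−0.04·20.1)) = 0.8602
sugar = (2.7 − 0.8602)·4.0·15.2

111.8594 g


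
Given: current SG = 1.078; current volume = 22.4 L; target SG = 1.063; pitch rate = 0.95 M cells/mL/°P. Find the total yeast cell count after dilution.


V_w = V·((SG_c−1)/(SG_t−1)−1);  °P = 259 − 259/SG_t;  cells = rate·(V+V_w)·°P
V_w = 22.4·((1.078−1)/(1.063−1)−1) = 5.3333
V_final = 22.4 + 5.3333 = 27.7333
°P = 259 − 259/1.063 = 15.3500
cells = 0.95·27.7333·15.3500

404.4201 billion cells
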